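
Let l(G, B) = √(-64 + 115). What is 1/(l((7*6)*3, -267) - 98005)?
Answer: -5765/564998822 - √51/9604979974 ≈ -1.0204e-5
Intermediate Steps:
l(G, B) = √51
1/(l((7*6)*3, -267) - 98005) = 1/(√51 - 98005) = 1/(-98005 + √51)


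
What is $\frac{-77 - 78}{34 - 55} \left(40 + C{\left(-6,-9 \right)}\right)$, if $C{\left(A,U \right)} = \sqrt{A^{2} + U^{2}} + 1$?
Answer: $\frac{6355}{21} + \frac{155 \sqrt{13}}{7} \approx 382.46$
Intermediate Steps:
$C{\left(A,U \right)} = 1 + \sqrt{A^{2} + U^{2}}$
$\frac{-77 - 78}{34 - 55} \left(40 + C{\left(-6,-9 \right)}\right) = \frac{-77 - 78}{34 - 55} \left(40 + \left(1 + \sqrt{\left(-6\right)^{2} + \left(-9\right)^{2}}\right)\right) = - \frac{155}{-21} \left(40 + \left(1 + \sqrt{36 + 81}\right)\right) = \left(-155\right) \left(- \frac{1}{21}\right) \left(40 + \left(1 + \sqrt{117}\right)\right) = \frac{155 \left(40 + \left(1 + 3 \sqrt{13}\right)\right)}{21} = \frac{155 \left(41 + 3 \sqrt{13}\right)}{21} = \frac{6355}{21} + \frac{155 \sqrt{13}}{7}$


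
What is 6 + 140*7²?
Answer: 6866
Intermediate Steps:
6 + 140*7² = 6 + 140*49 = 6 + 6860 = 6866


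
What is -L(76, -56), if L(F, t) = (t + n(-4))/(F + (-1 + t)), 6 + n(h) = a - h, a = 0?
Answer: 58/19 ≈ 3.0526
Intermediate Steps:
n(h) = -6 - h (n(h) = -6 + (0 - h) = -6 - h)
L(F, t) = (-2 + t)/(-1 + F + t) (L(F, t) = (t + (-6 - 1*(-4)))/(F + (-1 + t)) = (t + (-6 + 4))/(-1 + F + t) = (t - 2)/(-1 + F + t) = (-2 + t)/(-1 + F + t))
-L(76, -56) = -(-2 - 56)/(-1 + 76 - 56) = -(-58)/19 = -1*(-58/19) = 58/19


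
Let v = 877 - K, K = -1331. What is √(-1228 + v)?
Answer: 14*√5 ≈ 31.305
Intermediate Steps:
v = 2208 (v = 877 - 1*(-1331) = 877 + 1331 = 2208)
√(-1228 + v) = √(-1228 + 2208) = √980 = 14*√5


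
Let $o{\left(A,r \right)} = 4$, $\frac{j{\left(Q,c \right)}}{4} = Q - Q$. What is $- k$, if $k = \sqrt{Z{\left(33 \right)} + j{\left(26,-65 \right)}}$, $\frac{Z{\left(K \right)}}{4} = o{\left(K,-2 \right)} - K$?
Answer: $- 2 i \sqrt{29} \approx - 10.77 i$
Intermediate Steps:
$j{\left(Q,c \right)} = 0$ ($j{\left(Q,c \right)} = 4 \left(Q - Q\right) = 4 \cdot 0 = 0$)
$Z{\left(K \right)} = 16 - 4 K$ ($Z{\left(K \right)} = 4 \left(4 - K\right) = 16 - 4 K$)
$k = 2 i \sqrt{29}$ ($k = \sqrt{\left(16 - 132\right) + 0} = \sqrt{-116 + 0} = \sqrt{-116} = 2 i \sqrt{29} \approx 10.77 i$)
$- k = - 2 i \sqrt{29}$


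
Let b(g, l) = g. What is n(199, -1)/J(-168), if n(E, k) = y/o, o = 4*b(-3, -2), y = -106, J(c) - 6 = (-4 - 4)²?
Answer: 53/420 ≈ 0.12619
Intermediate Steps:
J(c) = 70 (J(c) = 6 + (-4 - 4)² = 6 + (-8)² = 6 + 64 = 70)
o = -12 (o = 4*(-3) = -12)
n(E, k) = 53/6 (n(E, k) = -106/(-12) = -106*(-1/12) = 53/6)
n(199, -1)/J(-168) = (53/6)/70 = (53/6)*(1/70) = 53/420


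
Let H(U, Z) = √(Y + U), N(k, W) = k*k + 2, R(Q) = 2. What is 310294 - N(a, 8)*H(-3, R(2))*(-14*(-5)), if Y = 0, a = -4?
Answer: 310294 - 1260*I*√3 ≈ 3.1029e+5 - 2182.4*I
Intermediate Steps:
N(k, W) = 2 + k² (N(k, W) = k² + 2 = 2 + k²)
H(U, Z) = √U (H(U, Z) = √(0 + U) = √U)
310294 - N(a, 8)*H(-3, R(2))*(-14*(-5)) = 310294 - (2 + (-4)²)*√(-3)*(-14*(-5)) = 310294 - (2 + 16)*(I*√3)*70 = 310294 - 18*(I*√3)*70 = 310294 - 18*I*√3*70 = 310294 - 1260*I*√3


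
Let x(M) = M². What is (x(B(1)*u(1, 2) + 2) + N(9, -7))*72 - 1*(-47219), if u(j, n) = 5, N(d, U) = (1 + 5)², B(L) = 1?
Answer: 53339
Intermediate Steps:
N(d, U) = 36 (N(d, U) = 6² = 36)
(x(B(1)*u(1, 2) + 2) + N(9, -7))*72 - 1*(-47219) = ((1*5 + 2)² + 36)*72 - 1*(-47219) = ((5 + 2)² + 36)*72 + 47219 = (7² + 36)*72 + 47219 = (49 + 36)*72 + 47219 = 85*72 + 47219 = 6120 + 47219 = 53339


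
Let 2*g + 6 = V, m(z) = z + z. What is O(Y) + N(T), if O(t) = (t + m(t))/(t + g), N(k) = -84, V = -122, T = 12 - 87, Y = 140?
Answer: -1491/19 ≈ -78.474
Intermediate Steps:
T = -75
m(z) = 2*z
g = -64 (g = -3 + (1/2)*(-122) = -3 - 61 = -64)
O(t) = 3*t/(-64 + t) (O(t) = (t + 2*t)/(t - 64) = (3*t)/(-64 + t) = 3*t/(-64 + t))
O(Y) + N(T) = 3*140/(-64 + 140) - 84 = 3*140/76 - 84 = 3*140*(1/76) - 84 = 105/19 - 84 = -1491/19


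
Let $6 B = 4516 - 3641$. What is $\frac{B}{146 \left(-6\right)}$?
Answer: $- \frac{875}{5256} \approx -0.16648$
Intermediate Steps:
$B = \frac{875}{6}$ ($B = \frac{4516 - 3641}{6} = \frac{1}{6} \cdot 875 = \frac{875}{6} \approx 145.83$)
$\frac{B}{146 \left(-6\right)} = \frac{875}{6 \cdot 146 \left(-6\right)} = \frac{875}{6 \left(-876\right)} = \frac{875}{6} \left(- \frac{1}{876}\right) = - \frac{875}{5256}$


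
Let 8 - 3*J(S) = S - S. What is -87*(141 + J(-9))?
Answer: -12499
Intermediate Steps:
J(S) = 8/3 (J(S) = 8/3 - (S - S)/3 = 8/3 - ⅓*0 = 8/3 + 0 = 8/3)
-87*(141 + J(-9)) = -87*(141 + 8/3) = -87*431/3 = -12499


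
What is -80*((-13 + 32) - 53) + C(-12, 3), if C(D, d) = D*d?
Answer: 2684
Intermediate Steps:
-80*((-13 + 32) - 53) + C(-12, 3) = -80*((-13 + 32) - 53) - 12*3 = -80*(19 - 53) - 36 = -80*(-34) - 36 = 2720 - 36 = 2684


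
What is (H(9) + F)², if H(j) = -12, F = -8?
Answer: 400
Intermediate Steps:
(H(9) + F)² = (-12 - 8)² = (-20)² = 400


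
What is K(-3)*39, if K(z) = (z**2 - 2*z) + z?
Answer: 468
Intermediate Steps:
K(z) = z**2 - z
K(-3)*39 = -3*(-1 - 3)*39 = -3*(-4)*39 = 12*39 = 468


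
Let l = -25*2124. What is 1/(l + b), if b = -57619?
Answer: -1/110719 ≈ -9.0319e-6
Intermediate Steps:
l = -53100
1/(l + b) = 1/(-53100 - 57619) = 1/(-110719) = -1/110719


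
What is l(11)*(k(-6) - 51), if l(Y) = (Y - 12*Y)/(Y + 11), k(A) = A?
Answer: 627/2 ≈ 313.50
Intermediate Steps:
l(Y) = -11*Y/(11 + Y) (l(Y) = (-11*Y)/(11 + Y) = -11*Y/(11 + Y))
l(11)*(k(-6) - 51) = (-11*11/(11 + 11))*(-6 - 51) = -11*11/22*(-57) = -11*11*1/22*(-57) = -11/2*(-57) = 627/2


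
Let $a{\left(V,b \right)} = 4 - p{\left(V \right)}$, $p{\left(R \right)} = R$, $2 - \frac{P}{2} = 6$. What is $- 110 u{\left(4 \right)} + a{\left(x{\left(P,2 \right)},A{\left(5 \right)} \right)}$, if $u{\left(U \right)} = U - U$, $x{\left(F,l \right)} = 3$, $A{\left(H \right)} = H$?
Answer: $1$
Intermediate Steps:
$P = -8$ ($P = 4 - 12 = -8$)
$u{\left(U \right)} = 0$
$a{\left(V,b \right)} = 4 - V$
$- 110 u{\left(4 \right)} + a{\left(x{\left(P,2 \right)},A{\left(5 \right)} \right)} = \left(-110\right) 0 + \left(4 - 3\right) = 0 + \left(4 - 3\right) = 0 + 1 = 1$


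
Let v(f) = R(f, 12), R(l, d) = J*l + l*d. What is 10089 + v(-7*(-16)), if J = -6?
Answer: 10761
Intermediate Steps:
R(l, d) = -6*l + d*l (R(l, d) = -6*l + l*d = -6*l + d*l)
v(f) = 6*f (v(f) = f*(-6 + 12) = f*6 = 6*f)
10089 + v(-7*(-16)) = 10089 + 6*(-7*(-16)) = 10089 + 6*112 = 10089 + 672 = 10761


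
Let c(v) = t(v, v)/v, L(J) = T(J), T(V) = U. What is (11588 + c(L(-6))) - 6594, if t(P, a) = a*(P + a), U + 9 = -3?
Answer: 4970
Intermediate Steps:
U = -12 (U = -9 - 3 = -12)
T(V) = -12
L(J) = -12
c(v) = 2*v (c(v) = (v*(v + v))/v = (v*(2*v))/v = (2*v²)/v = 2*v)
(11588 + c(L(-6))) - 6594 = (11588 + 2*(-12)) - 6594 = (11588 - 24) - 6594 = 11564 - 6594 = 4970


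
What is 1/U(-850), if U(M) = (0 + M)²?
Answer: 1/722500 ≈ 1.3841e-6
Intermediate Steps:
U(M) = M²
1/U(-850) = 1/((-850)²) = 1/722500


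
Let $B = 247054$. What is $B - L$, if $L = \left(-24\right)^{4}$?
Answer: $-84722$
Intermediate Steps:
$L = 331776$
$B - L = 247054 - 331776 = -84722$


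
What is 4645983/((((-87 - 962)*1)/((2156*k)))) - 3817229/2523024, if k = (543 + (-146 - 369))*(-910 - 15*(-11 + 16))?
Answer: 697014826758715274939/2646652176 ≈ 2.6336e+11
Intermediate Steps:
k = -27580 (k = (543 - 515)*(-910 - 15*5) = 28*(-910 - 75) = 28*(-985) = -27580)
4645983/((((-87 - 962)*1)/((2156*k)))) - 3817229/2523024 = 4645983/((((-87 - 962)*1)/((2156*(-27580))))) - 3817229/2523024 = 4645983/((-1049*1/(-59462480))) - 3817229*1/2523024 = 4645983/((-1049*(-1/59462480))) - 3817229/2523024 = 4645983/(1049/59462480) - 3817229/2523024 = 4645983*(59462480/1049) - 3817229/2523024 = 276261671217840/1049 - 3817229/2523024 = 697014826758715274939/2646652176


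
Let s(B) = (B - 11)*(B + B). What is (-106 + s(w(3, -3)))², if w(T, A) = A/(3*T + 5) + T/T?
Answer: 143065521/9604 ≈ 14896.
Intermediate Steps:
w(T, A) = 1 + A/(5 + 3*T) (w(T, A) = A/(5 + 3*T) + 1 = 1 + A/(5 + 3*T))
s(B) = 2*B*(-11 + B) (s(B) = (-11 + B)*(2*B) = 2*B*(-11 + B))
(-106 + s(w(3, -3)))² = (-106 + 2*((5 - 3 + 3*3)/(5 + 3*3))*(-11 + (5 - 3 + 3*3)/(5 + 3*3)))² = (-106 + 2*((5 - 3 + 9)/(5 + 9))*(-11 + (5 - 3 + 9)/(5 + 9)))² = (-106 + 2*(11/14)*(-11 + 11/14))² = (-106 + 2*(11/14)*(-143/14))² = (-106 - 1573/98)² = (-11961/98)² = 143065521/9604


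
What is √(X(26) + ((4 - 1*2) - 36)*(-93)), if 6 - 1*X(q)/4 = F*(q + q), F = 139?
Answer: I*√25726 ≈ 160.39*I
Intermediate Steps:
X(q) = 24 - 1112*q (X(q) = 24 - 556*(q + q) = 24 - 556*2*q = 24 - 1112*q)
√(X(26) + ((4 - 1*2) - 36)*(-93)) = √((24 - 1112*26) + ((4 - 1*2) - 36)*(-93)) = √((24 - 28912) + ((4 - 2) - 36)*(-93)) = √(-28888 + (2 - 36)*(-93)) = √(-28888 - 34*(-93)) = √(-28888 + 3162) = √(-25726) = I*√25726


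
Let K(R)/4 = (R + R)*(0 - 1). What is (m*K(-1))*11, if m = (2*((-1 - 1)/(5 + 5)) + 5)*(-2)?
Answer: -4048/5 ≈ -809.60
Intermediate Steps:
K(R) = -8*R (K(R) = 4*((R + R)*(0 - 1)) = 4*((2*R)*(-1)) = 4*(-2*R) = -8*R)
m = -46/5 (m = (2*(-2/10) + 5)*(-2) = (2*(-2*1/10) + 5)*(-2) = (2*(-1/5) + 5)*(-2) = (-2/5 + 5)*(-2) = (23/5)*(-2) = -46/5 ≈ -9.2000)
(m*K(-1))*11 = -(-368)*(-1)/5*11 = -46/5*8*11 = -368/5*11 = -4048/5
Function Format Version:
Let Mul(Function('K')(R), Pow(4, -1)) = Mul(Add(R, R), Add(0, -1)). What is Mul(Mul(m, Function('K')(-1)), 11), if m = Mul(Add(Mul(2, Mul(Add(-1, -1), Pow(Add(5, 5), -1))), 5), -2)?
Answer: Rational(-4048, 5) ≈ -809.60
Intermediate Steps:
Function('K')(R) = Mul(-8, R) (Function('K')(R) = Mul(4, Mul(Add(R, R), Add(0, -1))) = Mul(4, Mul(Mul(2, R), -1)) = Mul(4, Mul(-2, R)) = Mul(-8, R))
m = Rational(-46, 5) (m = Mul(Add(Mul(2, Mul(-2, Pow(10, -1))), 5), -2) = Mul(Add(Mul(2, Mul(-2, Rational(1, 10))), 5), -2) = Mul(Add(Mul(2, Rational(-1, 5)), 5), -2) = Mul(Add(Rational(-2, 5), 5), -2) = Mul(Rational(23, 5), -2) = Rational(-46, 5) ≈ -9.2000)
Mul(Mul(m, Function('K')(-1)), 11) = Mul(Mul(Rational(-46, 5), Mul(-8, -1)), 11) = Mul(Mul(Rational(-46, 5), 8), 11) = Mul(Rational(-368, 5), 11) = Rational(-4048, 5)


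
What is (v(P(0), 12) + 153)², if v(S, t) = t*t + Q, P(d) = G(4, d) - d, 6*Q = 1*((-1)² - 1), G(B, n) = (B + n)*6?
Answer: 88209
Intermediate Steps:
G(B, n) = 6*B + 6*n
Q = 0 (Q = (1*((-1)² - 1))/6 = (1*(1 - 1))/6 = (1*0)/6 = (⅙)*0 = 0)
P(d) = 24 + 5*d (P(d) = (6*4 + 6*d) - d = (24 + 6*d) - d = 24 + 5*d)
v(S, t) = t² (v(S, t) = t*t + 0 = t² + 0 = t²)
(v(P(0), 12) + 153)² = (12² + 153)² = (144 + 153)² = 297² = 88209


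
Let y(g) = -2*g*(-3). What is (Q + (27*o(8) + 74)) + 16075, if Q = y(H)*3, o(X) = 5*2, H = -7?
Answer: 16293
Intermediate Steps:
y(g) = 6*g
o(X) = 10
Q = -126 (Q = (6*(-7))*3 = -42*3 = -126)
(Q + (27*o(8) + 74)) + 16075 = (-126 + (27*10 + 74)) + 16075 = (-126 + (270 + 74)) + 16075 = (-126 + 344) + 16075 = 218 + 16075 = 16293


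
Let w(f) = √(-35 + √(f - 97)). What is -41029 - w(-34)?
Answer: -41029 - √(-35 + I*√131) ≈ -41030.0 - 5.9927*I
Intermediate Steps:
w(f) = √(-35 + √(-97 + f))
-41029 - w(-34) = -41029 - √(-35 + √(-97 - 34)) = -41029 - √(-35 + √(-131)) = -41029 - √(-35 + I*√131)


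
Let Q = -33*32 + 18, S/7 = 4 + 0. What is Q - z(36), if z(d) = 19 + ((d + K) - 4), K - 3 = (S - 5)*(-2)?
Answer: -1046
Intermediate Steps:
S = 28 (S = 7*(4 + 0) = 7*4 = 28)
K = -43 (K = 3 + (28 - 5)*(-2) = 3 + 23*(-2) = 3 - 46 = -43)
Q = -1038 (Q = -1056 + 18 = -1038)
z(d) = -28 + d (z(d) = 19 + ((d - 43) - 4) = 19 + ((-43 + d) - 4) = 19 + (-47 + d) = -28 + d)
Q - z(36) = -1038 - (-28 + 36) = -1038 - 1*8 = -1038 - 8 = -1046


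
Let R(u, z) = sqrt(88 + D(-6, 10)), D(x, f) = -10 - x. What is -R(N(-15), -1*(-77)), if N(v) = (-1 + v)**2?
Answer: -2*sqrt(21) ≈ -9.1651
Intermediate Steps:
R(u, z) = 2*sqrt(21) (R(u, z) = sqrt(88 + (-10 - 1*(-6))) = sqrt(88 + (-10 + 6)) = sqrt(88 - 4) = sqrt(84) = 2*sqrt(21))
-R(N(-15), -1*(-77)) = -2*sqrt(21)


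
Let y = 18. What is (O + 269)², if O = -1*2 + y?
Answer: 81225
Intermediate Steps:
O = 16 (O = -1*2 + 18 = -2 + 18 = 16)
(O + 269)² = (16 + 269)² = 285² = 81225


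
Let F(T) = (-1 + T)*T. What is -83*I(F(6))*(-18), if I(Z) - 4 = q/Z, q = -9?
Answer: 27639/5 ≈ 5527.8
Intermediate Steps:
F(T) = T*(-1 + T)
I(Z) = 4 - 9/Z
-83*I(F(6))*(-18) = -83*(4 - 9*1/(6*(-1 + 6)))*(-18) = -83*(4 - 9/(6*5))*(-18) = -83*(4 - 9/30)*(-18) = -83*(4 - 9*1/30)*(-18) = -83*(4 - 3/10)*(-18) = -83*37/10*(-18) = -3071/10*(-18) = 27639/5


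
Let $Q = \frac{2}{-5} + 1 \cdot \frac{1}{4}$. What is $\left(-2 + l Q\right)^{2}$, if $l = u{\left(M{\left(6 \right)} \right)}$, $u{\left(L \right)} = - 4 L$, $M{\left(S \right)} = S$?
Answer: $\frac{64}{25} \approx 2.56$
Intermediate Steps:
$l = -24$ ($l = \left(-4\right) 6 = -24$)
$Q = - \frac{3}{20}$ ($Q = 2 \left(- \frac{1}{5}\right) + 1 \cdot \frac{1}{4} = - \frac{2}{5} + \frac{1}{4} = - \frac{3}{20} \approx -0.15$)
$\left(-2 + l Q\right)^{2} = \left(-2 - - \frac{18}{5}\right)^{2} = \left(-2 + \frac{18}{5}\right)^{2} = \left(\frac{8}{5}\right)^{2} = \frac{64}{25}$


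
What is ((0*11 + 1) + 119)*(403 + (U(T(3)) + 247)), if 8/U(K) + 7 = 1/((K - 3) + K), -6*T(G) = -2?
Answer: 1012320/13 ≈ 77871.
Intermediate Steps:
T(G) = ⅓ (T(G) = -⅙*(-2) = ⅓)
U(K) = 8/(-7 + 1/(-3 + 2*K)) (U(K) = 8/(-7 + 1/((K - 3) + K)) = 8/(-7 + 1/((-3 + K) + K)) = 8/(-7 + 1/(-3 + 2*K)))
((0*11 + 1) + 119)*(403 + (U(T(3)) + 247)) = ((0*11 + 1) + 119)*(403 + (4*(3 - 2*⅓)/(-11 + 7*(⅓)) + 247)) = ((0 + 1) + 119)*(403 + (4*(3 - ⅔)/(-11 + 7/3) + 247)) = (1 + 119)*(403 + (4*(7/3)/(-26/3) + 247)) = 120*(403 + (4*(-3/26)*(7/3) + 247)) = 120*(403 + (-14/13 + 247)) = 120*(403 + 3197/13) = 120*(8436/13) = 1012320/13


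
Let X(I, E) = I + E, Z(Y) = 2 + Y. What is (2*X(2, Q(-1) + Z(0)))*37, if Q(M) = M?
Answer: 222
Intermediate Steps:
X(I, E) = E + I
(2*X(2, Q(-1) + Z(0)))*37 = (2*((-1 + (2 + 0)) + 2))*37 = (2*((-1 + 2) + 2))*37 = (2*(1 + 2))*37 = (2*3)*37 = 6*37 = 222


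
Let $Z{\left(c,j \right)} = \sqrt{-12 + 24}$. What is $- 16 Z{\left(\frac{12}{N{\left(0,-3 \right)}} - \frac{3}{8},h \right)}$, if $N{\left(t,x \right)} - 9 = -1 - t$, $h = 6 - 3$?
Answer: $- 32 \sqrt{3} \approx -55.426$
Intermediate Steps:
$h = 3$ ($h = 6 - 3 = 3$)
$N{\left(t,x \right)} = 8 - t$ ($N{\left(t,x \right)} = 9 - \left(1 + t\right) = 8 - t$)
$Z{\left(c,j \right)} = 2 \sqrt{3}$ ($Z{\left(c,j \right)} = \sqrt{12} = 2 \sqrt{3}$)
$- 16 Z{\left(\frac{12}{N{\left(0,-3 \right)}} - \frac{3}{8},h \right)} = - 16 \cdot 2 \sqrt{3} = - 32 \sqrt{3}$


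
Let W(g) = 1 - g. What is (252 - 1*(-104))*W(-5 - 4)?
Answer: 3560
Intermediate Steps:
(252 - 1*(-104))*W(-5 - 4) = (252 - 1*(-104))*(1 - (-5 - 4)) = (252 + 104)*(1 - 1*(-9)) = 356*(1 + 9) = 356*10 = 3560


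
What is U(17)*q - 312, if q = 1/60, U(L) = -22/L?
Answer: -159131/510 ≈ -312.02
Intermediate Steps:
q = 1/60 ≈ 0.016667
U(17)*q - 312 = -22/17*(1/60) - 312 = -22*1/17*(1/60) - 312 = -22/17*1/60 - 312 = -11/510 - 312 = -159131/510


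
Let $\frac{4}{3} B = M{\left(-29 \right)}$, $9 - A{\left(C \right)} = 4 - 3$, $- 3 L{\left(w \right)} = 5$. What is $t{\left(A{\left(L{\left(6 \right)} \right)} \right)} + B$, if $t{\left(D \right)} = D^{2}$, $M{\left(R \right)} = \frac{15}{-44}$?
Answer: $\frac{11219}{176} \approx 63.744$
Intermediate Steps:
$M{\left(R \right)} = - \frac{15}{44}$ ($M{\left(R \right)} = 15 \left(- \frac{1}{44}\right) = - \frac{15}{44}$)
$L{\left(w \right)} = - \frac{5}{3}$ ($L{\left(w \right)} = \left(- \frac{1}{3}\right) 5 = - \frac{5}{3}$)
$A{\left(C \right)} = 8$ ($A{\left(C \right)} = 9 - \left(4 - 3\right) = 9 - 1 = 8$)
$B = - \frac{45}{176}$ ($B = \frac{3}{4} \left(- \frac{15}{44}\right) = - \frac{45}{176} \approx -0.25568$)
$t{\left(A{\left(L{\left(6 \right)} \right)} \right)} + B = 8^{2} - \frac{45}{176} = 64 - \frac{45}{176} = \frac{11219}{176}$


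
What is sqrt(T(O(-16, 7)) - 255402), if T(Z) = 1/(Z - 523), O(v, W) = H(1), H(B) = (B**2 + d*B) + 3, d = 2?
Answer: I*sqrt(68266145695)/517 ≈ 505.37*I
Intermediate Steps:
H(B) = 3 + B**2 + 2*B (H(B) = (B**2 + 2*B) + 3 = 3 + B**2 + 2*B)
O(v, W) = 6 (O(v, W) = 3 + 1**2 + 2*1 = 3 + 1 + 2 = 6)
T(Z) = 1/(-523 + Z)
sqrt(T(O(-16, 7)) - 255402) = sqrt(1/(-523 + 6) - 255402) = sqrt(1/(-517) - 255402) = sqrt(-1/517 - 255402) = sqrt(-132042835/517) = I*sqrt(68266145695)/517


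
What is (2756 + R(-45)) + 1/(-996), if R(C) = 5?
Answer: 2749955/996 ≈ 2761.0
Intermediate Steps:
(2756 + R(-45)) + 1/(-996) = (2756 + 5) + 1/(-996) = 2761 - 1/996 = 2749955/996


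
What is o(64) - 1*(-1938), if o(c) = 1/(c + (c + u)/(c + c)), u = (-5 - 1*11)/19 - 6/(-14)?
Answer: 2127927458/1097993 ≈ 1938.0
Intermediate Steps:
u = -55/133 (u = (-5 - 11)*(1/19) - 6*(-1/14) = -16*1/19 + 3/7 = -16/19 + 3/7 = -55/133 ≈ -0.41353)
o(c) = 1/(c + (-55/133 + c)/(2*c)) (o(c) = 1/(c + (c - 55/133)/(c + c)) = 1/(c + (-55/133 + c)/((2*c))) = 1/(c + (-55/133 + c)*(1/(2*c))) = 1/(c + (-55/133 + c)/(2*c)))
o(64) - 1*(-1938) = 266*64/(-55 + 133*64 + 266*64²) - 1*(-1938) = 266*64/(-55 + 8512 + 266*4096) + 1938 = 266*64/(-55 + 8512 + 1089536) + 1938 = 266*64/1097993 + 1938 = 266*64*(1/1097993) + 1938 = 17024/1097993 + 1938 = 2127927458/1097993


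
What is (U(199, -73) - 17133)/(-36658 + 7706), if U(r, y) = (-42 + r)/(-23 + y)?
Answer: 1644925/2779392 ≈ 0.59183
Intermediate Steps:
U(r, y) = (-42 + r)/(-23 + y)
(U(199, -73) - 17133)/(-36658 + 7706) = ((-42 + 199)/(-23 - 73) - 17133)/(-36658 + 7706) = (157/(-96) - 17133)/(-28952) = (-1/96*157 - 17133)*(-1/28952) = (-157/96 - 17133)*(-1/28952) = -1644925/96*(-1/28952) = 1644925/2779392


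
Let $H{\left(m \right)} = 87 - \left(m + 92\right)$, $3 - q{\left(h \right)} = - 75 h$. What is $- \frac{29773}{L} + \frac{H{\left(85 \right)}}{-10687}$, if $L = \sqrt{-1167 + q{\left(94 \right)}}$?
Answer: $\frac{90}{10687} - \frac{29773 \sqrt{654}}{1962} \approx -388.06$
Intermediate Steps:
$q{\left(h \right)} = 3 + 75 h$ ($q{\left(h \right)} = 3 - - 75 h = 3 + 75 h$)
$L = 3 \sqrt{654}$ ($L = \sqrt{-1167 + \left(3 + 75 \cdot 94\right)} = \sqrt{-1167 + \left(3 + 7050\right)} = \sqrt{-1167 + 7053} = \sqrt{5886} = 3 \sqrt{654} \approx 76.72$)
$H{\left(m \right)} = -5 - m$ ($H{\left(m \right)} = 87 - \left(92 + m\right) = -5 - m$)
$- \frac{29773}{L} + \frac{H{\left(85 \right)}}{-10687} = - \frac{29773}{3 \sqrt{654}} + \frac{-5 - 85}{-10687} = - 29773 \frac{\sqrt{654}}{1962} + \left(-5 - 85\right) \left(- \frac{1}{10687}\right) = - \frac{29773 \sqrt{654}}{1962} - - \frac{90}{10687} = - \frac{29773 \sqrt{654}}{1962} + \frac{90}{10687} = \frac{90}{10687} - \frac{29773 \sqrt{654}}{1962}$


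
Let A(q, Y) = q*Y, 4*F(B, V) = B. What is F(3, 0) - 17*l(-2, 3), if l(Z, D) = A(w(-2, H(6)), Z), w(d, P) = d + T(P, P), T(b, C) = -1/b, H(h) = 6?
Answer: -875/12 ≈ -72.917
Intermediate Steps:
F(B, V) = B/4
w(d, P) = d - 1/P
A(q, Y) = Y*q
l(Z, D) = -13*Z/6 (l(Z, D) = Z*(-2 - 1/6) = Z*(-2 - 1*⅙) = Z*(-2 - ⅙) = Z*(-13/6) = -13*Z/6)
F(3, 0) - 17*l(-2, 3) = (¼)*3 - (-221)*(-2)/6 = ¾ - 17*13/3 = ¾ - 221/3 = -875/12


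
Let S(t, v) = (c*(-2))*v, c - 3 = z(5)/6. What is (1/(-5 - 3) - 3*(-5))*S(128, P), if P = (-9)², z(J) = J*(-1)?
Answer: -41769/8 ≈ -5221.1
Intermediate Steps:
z(J) = -J
c = 13/6 (c = 3 - 1*5/6 = 3 - 5*⅙ = 3 - ⅚ = 13/6 ≈ 2.1667)
P = 81
S(t, v) = -13*v/3 (S(t, v) = ((13/6)*(-2))*v = -13*v/3)
(1/(-5 - 3) - 3*(-5))*S(128, P) = (1/(-5 - 3) - 3*(-5))*(-13/3*81) = (1/(-8) + 15)*(-351) = (-⅛ + 15)*(-351) = (119/8)*(-351) = -41769/8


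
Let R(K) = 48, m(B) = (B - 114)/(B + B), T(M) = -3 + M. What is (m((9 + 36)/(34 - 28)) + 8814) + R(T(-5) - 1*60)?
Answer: 88549/10 ≈ 8854.9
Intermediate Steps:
m(B) = (-114 + B)/(2*B) (m(B) = (-114 + B)/((2*B)) = (-114 + B)*(1/(2*B)) = (-114 + B)/(2*B))
(m((9 + 36)/(34 - 28)) + 8814) + R(T(-5) - 1*60) = ((-114 + (9 + 36)/(34 - 28))/(2*(((9 + 36)/(34 - 28)))) + 8814) + 48 = ((-114 + 45/6)/(2*((45/6))) + 8814) + 48 = ((-114 + 45*(⅙))/(2*((45*(⅙)))) + 8814) + 48 = ((-114 + 15/2)/(2*(15/2)) + 8814) + 48 = ((½)*(2/15)*(-213/2) + 8814) + 48 = (-71/10 + 8814) + 48 = 88069/10 + 48 = 88549/10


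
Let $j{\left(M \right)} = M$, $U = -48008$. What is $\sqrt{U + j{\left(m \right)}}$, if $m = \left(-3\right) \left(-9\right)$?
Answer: $i \sqrt{47981} \approx 219.05 i$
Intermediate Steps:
$m = 27$
$\sqrt{U + j{\left(m \right)}} = \sqrt{-48008 + 27} = \sqrt{-47981} = i \sqrt{47981}$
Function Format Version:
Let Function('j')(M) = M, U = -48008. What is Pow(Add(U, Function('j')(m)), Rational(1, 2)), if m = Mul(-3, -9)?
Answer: Mul(I, Pow(47981, Rational(1, 2))) ≈ Mul(219.05, I)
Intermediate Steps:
m = 27
Pow(Add(U, Function('j')(m)), Rational(1, 2)) = Pow(Add(-48008, 27), Rational(1, 2)) = Pow(-47981, Rational(1, 2)) = Mul(I, Pow(47981, Rational(1, 2)))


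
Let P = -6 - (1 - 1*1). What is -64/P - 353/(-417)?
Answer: 4801/417 ≈ 11.513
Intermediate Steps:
P = -6 (P = -6 - (1 - 1) = -6 - 1*0 = -6 + 0 = -6)
-64/P - 353/(-417) = -64/(-6) - 353/(-417) = -64*(-1/6) - 353*(-1/417) = 32/3 + 353/417 = 4801/417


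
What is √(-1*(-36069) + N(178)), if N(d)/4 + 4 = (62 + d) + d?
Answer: 5*√1509 ≈ 194.23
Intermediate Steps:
N(d) = 232 + 8*d (N(d) = -16 + 4*((62 + d) + d) = -16 + 4*(62 + 2*d) = -16 + (248 + 8*d) = 232 + 8*d)
√(-1*(-36069) + N(178)) = √(-1*(-36069) + (232 + 8*178)) = √(36069 + (232 + 1424)) = √(36069 + 1656) = √37725 = 5*√1509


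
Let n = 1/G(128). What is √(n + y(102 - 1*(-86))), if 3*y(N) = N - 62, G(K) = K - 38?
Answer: √37810/30 ≈ 6.4816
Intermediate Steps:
G(K) = -38 + K
y(N) = -62/3 + N/3 (y(N) = (N - 62)/3 = (-62 + N)/3 = -62/3 + N/3)
n = 1/90 (n = 1/(-38 + 128) = 1/90 ≈ 0.011111)
√(n + y(102 - 1*(-86))) = √(1/90 + (-62/3 + (102 - 1*(-86))/3)) = √(1/90 + (-62/3 + (102 + 86)/3)) = √(1/90 + (-62/3 + (⅓)*188)) = √(1/90 + (-62/3 + 188/3)) = √(1/90 + 42) = √(3781/90) = √37810/30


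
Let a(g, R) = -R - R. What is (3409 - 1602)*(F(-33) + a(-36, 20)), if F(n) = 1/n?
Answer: -2387047/33 ≈ -72335.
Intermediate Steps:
a(g, R) = -2*R
(3409 - 1602)*(F(-33) + a(-36, 20)) = (3409 - 1602)*(1/(-33) - 2*20) = 1807*(-1/33 - 40) = 1807*(-1321/33) = -2387047/33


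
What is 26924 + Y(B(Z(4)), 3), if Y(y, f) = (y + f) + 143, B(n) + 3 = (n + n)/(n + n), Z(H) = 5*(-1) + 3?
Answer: 27068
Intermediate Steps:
Z(H) = -2 (Z(H) = -5 + 3 = -2)
B(n) = -2 (B(n) = -3 + (n + n)/(n + n) = -3 + (2*n)/((2*n)) = -3 + (2*n)*(1/(2*n)) = -3 + 1 = -2)
Y(y, f) = 143 + f + y (Y(y, f) = (f + y) + 143 = 143 + f + y)
26924 + Y(B(Z(4)), 3) = 26924 + (143 + 3 - 2) = 26924 + 144 = 27068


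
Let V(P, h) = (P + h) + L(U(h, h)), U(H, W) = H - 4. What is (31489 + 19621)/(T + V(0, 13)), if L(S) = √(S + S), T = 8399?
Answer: 71656220/11793621 - 25555*√2/11793621 ≈ 6.0728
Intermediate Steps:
U(H, W) = -4 + H
L(S) = √2*√S (L(S) = √(2*S) = √2*√S)
V(P, h) = P + h + √2*√(-4 + h) (V(P, h) = (P + h) + √2*√(-4 + h) = P + h + √2*√(-4 + h))
(31489 + 19621)/(T + V(0, 13)) = (31489 + 19621)/(8399 + (0 + 13 + √(-8 + 2*13))) = 51110/(8399 + (0 + 13 + √(-8 + 26))) = 51110/(8399 + (0 + 13 + √18)) = 51110/(8399 + (0 + 13 + 3*√2)) = 51110/(8399 + (13 + 3*√2)) = 51110/(8412 + 3*√2)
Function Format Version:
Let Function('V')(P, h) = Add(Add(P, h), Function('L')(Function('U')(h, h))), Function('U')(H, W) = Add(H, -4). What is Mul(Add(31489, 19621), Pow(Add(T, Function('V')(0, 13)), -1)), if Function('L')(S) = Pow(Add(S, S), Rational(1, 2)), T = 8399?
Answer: Add(Rational(71656220, 11793621), Mul(Rational(-25555, 11793621), Pow(2, Rational(1, 2)))) ≈ 6.0728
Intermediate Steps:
Function('U')(H, W) = Add(-4, H)
Function('L')(S) = Mul(Pow(2, Rational(1, 2)), Pow(S, Rational(1, 2))) (Function('L')(S) = Pow(Mul(2, S), Rational(1, 2)) = Mul(Pow(2, Rational(1, 2)), Pow(S, Rational(1, 2))))
Function('V')(P, h) = Add(P, h, Mul(Pow(2, Rational(1, 2)), Pow(Add(-4, h), Rational(1, 2)))) (Function('V')(P, h) = Add(Add(P, h), Mul(Pow(2, Rational(1, 2)), Pow(Add(-4, h), Rational(1, 2)))) = Add(P, h, Mul(Pow(2, Rational(1, 2)), Pow(Add(-4, h), Rational(1, 2)))))
Mul(Add(31489, 19621), Pow(Add(T, Function('V')(0, 13)), -1)) = Mul(Add(31489, 19621), Pow(Add(8399, Add(0, 13, Pow(Add(-8, Mul(2, 13)), Rational(1, 2)))), -1)) = Mul(51110, Pow(Add(8399, Add(0, 13, Pow(Add(-8, 26), Rational(1, 2)))), -1)) = Mul(51110, Pow(Add(8399, Add(0, 13, Pow(18, Rational(1, 2)))), -1)) = Mul(51110, Pow(Add(8399, Add(0, 13, Mul(3, Pow(2, Rational(1, 2))))), -1)) = Mul(51110, Pow(Add(8399, Add(13, Mul(3, Pow(2, Rational(1, 2))))), -1)) = Mul(51110, Pow(Add(8412, Mul(3, Pow(2, Rational(1, 2)))), -1))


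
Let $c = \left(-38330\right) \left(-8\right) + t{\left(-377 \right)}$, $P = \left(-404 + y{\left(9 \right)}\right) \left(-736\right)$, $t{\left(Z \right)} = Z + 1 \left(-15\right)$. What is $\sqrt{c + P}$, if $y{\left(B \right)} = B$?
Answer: $2 \sqrt{149242} \approx 772.64$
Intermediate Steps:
$t{\left(Z \right)} = -15 + Z$ ($t{\left(Z \right)} = Z - 15 = -15 + Z$)
$P = 290720$ ($P = \left(-404 + 9\right) \left(-736\right) = \left(-395\right) \left(-736\right) = 290720$)
$c = 306248$ ($c = \left(-38330\right) \left(-8\right) - 392 = 306640 - 392 = 306248$)
$\sqrt{c + P} = \sqrt{306248 + 290720} = \sqrt{596968} = 2 \sqrt{149242}$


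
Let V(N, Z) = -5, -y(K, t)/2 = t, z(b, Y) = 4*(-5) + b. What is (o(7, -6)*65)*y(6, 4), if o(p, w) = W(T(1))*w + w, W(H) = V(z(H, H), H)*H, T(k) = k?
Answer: -12480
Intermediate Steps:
z(b, Y) = -20 + b
y(K, t) = -2*t
W(H) = -5*H
o(p, w) = -4*w (o(p, w) = (-5*1)*w + w = -5*w + w = -4*w)
(o(7, -6)*65)*y(6, 4) = (-4*(-6)*65)*(-2*4) = (24*65)*(-8) = 1560*(-8) = -12480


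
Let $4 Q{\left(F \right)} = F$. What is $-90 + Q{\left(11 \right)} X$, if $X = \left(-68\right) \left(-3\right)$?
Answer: $471$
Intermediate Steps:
$X = 204$
$Q{\left(F \right)} = \frac{F}{4}$
$-90 + Q{\left(11 \right)} X = -90 + \frac{1}{4} \cdot 11 \cdot 204 = -90 + \frac{11}{4} \cdot 204 = -90 + 561 = 471$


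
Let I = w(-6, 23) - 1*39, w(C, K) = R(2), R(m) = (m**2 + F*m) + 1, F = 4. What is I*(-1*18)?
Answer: 468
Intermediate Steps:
R(m) = 1 + m**2 + 4*m (R(m) = (m**2 + 4*m) + 1 = 1 + m**2 + 4*m)
w(C, K) = 13 (w(C, K) = 1 + 2**2 + 4*2 = 1 + 4 + 8 = 13)
I = -26 (I = 13 - 1*39 = 13 - 39 = -26)
I*(-1*18) = -(-26)*18 = -26*(-18) = 468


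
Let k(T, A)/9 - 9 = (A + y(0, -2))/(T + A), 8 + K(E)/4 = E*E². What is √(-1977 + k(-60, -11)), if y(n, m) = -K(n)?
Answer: I*√9571155/71 ≈ 43.574*I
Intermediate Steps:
K(E) = -32 + 4*E³ (K(E) = -32 + 4*(E*E²) = -32 + 4*E³)
y(n, m) = 32 - 4*n³ (y(n, m) = -(-32 + 4*n³) = 32 - 4*n³)
k(T, A) = 81 + 9*(32 + A)/(A + T) (k(T, A) = 81 + 9*((A + (32 - 4*0³))/(T + A)) = 81 + 9*((A + (32 - 4*0))/(A + T)) = 81 + 9*((A + (32 + 0))/(A + T)) = 81 + 9*((A + 32)/(A + T)) = 81 + 9*((32 + A)/(A + T)) = 81 + 9*(32 + A)/(A + T))
√(-1977 + k(-60, -11)) = √(-1977 + 9*(32 + 9*(-60) + 10*(-11))/(-11 - 60)) = √(-1977 + 9*(32 - 540 - 110)/(-71)) = √(-1977 + 9*(-1/71)*(-618)) = √(-1977 + 5562/71) = √(-134805/71) = I*√9571155/71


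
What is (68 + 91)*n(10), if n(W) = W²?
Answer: 15900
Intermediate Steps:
(68 + 91)*n(10) = (68 + 91)*10² = 159*100 = 15900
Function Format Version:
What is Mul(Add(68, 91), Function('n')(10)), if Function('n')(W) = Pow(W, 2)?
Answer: 15900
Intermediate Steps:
Mul(Add(68, 91), Function('n')(10)) = Mul(Add(68, 91), Pow(10, 2)) = Mul(159, 100) = 15900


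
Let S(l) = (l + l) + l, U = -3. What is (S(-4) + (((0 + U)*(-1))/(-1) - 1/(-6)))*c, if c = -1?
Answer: 89/6 ≈ 14.833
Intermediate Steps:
S(l) = 3*l (S(l) = 2*l + l = 3*l)
(S(-4) + (((0 + U)*(-1))/(-1) - 1/(-6)))*c = (3*(-4) + (((0 - 3)*(-1))/(-1) - 1/(-6)))*(-1) = (-12 + (-3*(-1)*(-1) - 1*(-⅙)))*(-1) = (-12 + (3*(-1) + ⅙))*(-1) = (-12 + (-3 + ⅙))*(-1) = (-12 - 17/6)*(-1) = -89/6*(-1) = 89/6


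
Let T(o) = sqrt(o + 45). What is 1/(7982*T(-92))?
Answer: -I*sqrt(47)/375154 ≈ -1.8274e-5*I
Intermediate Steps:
T(o) = sqrt(45 + o)
1/(7982*T(-92)) = 1/(7982*(sqrt(45 - 92))) = 1/(7982*(sqrt(-47))) = 1/(7982*((I*sqrt(47)))) = (-I*sqrt(47)/47)/7982 = -I*sqrt(47)/375154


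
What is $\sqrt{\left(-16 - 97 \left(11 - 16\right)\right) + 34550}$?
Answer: $3 \sqrt{3891} \approx 187.13$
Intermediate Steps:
$\sqrt{\left(-16 - 97 \left(11 - 16\right)\right) + 34550} = \sqrt{\left(-16 - -485\right) + 34550} = \sqrt{\left(-16 + 485\right) + 34550} = \sqrt{469 + 34550} = \sqrt{35019} = 3 \sqrt{3891}$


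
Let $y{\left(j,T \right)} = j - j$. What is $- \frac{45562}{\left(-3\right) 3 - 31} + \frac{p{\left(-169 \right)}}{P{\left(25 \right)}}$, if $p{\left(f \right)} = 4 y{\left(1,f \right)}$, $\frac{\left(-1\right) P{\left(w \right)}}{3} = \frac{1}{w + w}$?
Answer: $\frac{22781}{20} \approx 1139.1$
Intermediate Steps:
$y{\left(j,T \right)} = 0$
$P{\left(w \right)} = - \frac{3}{2 w}$ ($P{\left(w \right)} = - \frac{3}{w + w} = - \frac{3}{2 w}$)
$p{\left(f \right)} = 0$ ($p{\left(f \right)} = 4 \cdot 0 = 0$)
$- \frac{45562}{\left(-3\right) 3 - 31} + \frac{p{\left(-169 \right)}}{P{\left(25 \right)}} = - \frac{45562}{\left(-3\right) 3 - 31} + \frac{0}{\left(- \frac{3}{2}\right) \frac{1}{25}} = - \frac{45562}{-9 - 31} + \frac{0}{\left(- \frac{3}{2}\right) \frac{1}{25}} = - \frac{45562}{-40} + \frac{0}{- \frac{3}{50}} = \left(-45562\right) \left(- \frac{1}{40}\right) + 0 \left(- \frac{50}{3}\right) = \frac{22781}{20} + 0 = \frac{22781}{20}$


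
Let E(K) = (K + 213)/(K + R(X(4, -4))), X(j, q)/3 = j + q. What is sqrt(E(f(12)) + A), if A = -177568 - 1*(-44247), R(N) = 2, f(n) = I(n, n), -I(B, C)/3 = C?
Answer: I*sqrt(154125094)/34 ≈ 365.14*I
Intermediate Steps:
I(B, C) = -3*C
X(j, q) = 3*j + 3*q (X(j, q) = 3*(j + q) = 3*j + 3*q)
f(n) = -3*n
E(K) = (213 + K)/(2 + K) (E(K) = (K + 213)/(K + 2) = (213 + K)/(2 + K))
A = -133321 (A = -177568 + 44247 = -133321)
sqrt(E(f(12)) + A) = sqrt((213 - 3*12)/(2 - 3*12) - 133321) = sqrt((213 - 36)/(2 - 36) - 133321) = sqrt(177/(-34) - 133321) = sqrt(-1/34*177 - 133321) = sqrt(-177/34 - 133321) = sqrt(-4533091/34) = I*sqrt(154125094)/34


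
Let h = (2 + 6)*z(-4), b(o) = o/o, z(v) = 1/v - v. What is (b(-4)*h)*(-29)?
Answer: -870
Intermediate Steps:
b(o) = 1
h = 30 (h = (2 + 6)*(1/(-4) - 1*(-4)) = 8*(-¼ + 4) = 8*(15/4) = 30)
(b(-4)*h)*(-29) = (1*30)*(-29) = 30*(-29) = -870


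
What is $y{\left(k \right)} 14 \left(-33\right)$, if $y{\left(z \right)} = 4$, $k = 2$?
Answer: $-1848$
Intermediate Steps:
$y{\left(k \right)} 14 \left(-33\right) = 4 \cdot 14 \left(-33\right) = 56 \left(-33\right) = -1848$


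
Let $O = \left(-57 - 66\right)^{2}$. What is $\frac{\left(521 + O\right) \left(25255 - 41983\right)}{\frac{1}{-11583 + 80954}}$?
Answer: $-18160856077200$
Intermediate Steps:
$O = 15129$ ($O = \left(-123\right)^{2} = 15129$)
$\frac{\left(521 + O\right) \left(25255 - 41983\right)}{\frac{1}{-11583 + 80954}} = \frac{\left(521 + 15129\right) \left(25255 - 41983\right)}{\frac{1}{-11583 + 80954}} = \frac{15650 \left(-16728\right)}{\frac{1}{69371}} = - 261793200 \frac{1}{\frac{1}{69371}} = \left(-261793200\right) 69371 = -18160856077200$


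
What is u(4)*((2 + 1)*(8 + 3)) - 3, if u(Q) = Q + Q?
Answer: 261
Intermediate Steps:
u(Q) = 2*Q
u(4)*((2 + 1)*(8 + 3)) - 3 = (2*4)*((2 + 1)*(8 + 3)) - 3 = 8*(3*11) - 3 = 8*33 - 3 = 264 - 3 = 261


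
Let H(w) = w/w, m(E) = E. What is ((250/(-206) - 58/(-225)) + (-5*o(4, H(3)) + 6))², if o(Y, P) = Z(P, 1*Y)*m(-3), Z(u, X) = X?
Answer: 2272251745201/537080625 ≈ 4230.7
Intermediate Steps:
H(w) = 1
o(Y, P) = -3*Y (o(Y, P) = (1*Y)*(-3) = Y*(-3) = -3*Y)
((250/(-206) - 58/(-225)) + (-5*o(4, H(3)) + 6))² = ((250/(-206) - 58/(-225)) + (-(-15)*4 + 6))² = ((250*(-1/206) - 58*(-1/225)) + (-5*(-12) + 6))² = ((-125/103 + 58/225) + (60 + 6))² = (-22151/23175 + 66)² = (1507399/23175)² = 2272251745201/537080625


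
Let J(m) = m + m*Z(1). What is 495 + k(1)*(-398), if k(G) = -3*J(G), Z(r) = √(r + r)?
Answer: 1689 + 1194*√2 ≈ 3377.6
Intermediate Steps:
Z(r) = √2*√r (Z(r) = √(2*r) = √2*√r)
J(m) = m + m*√2 (J(m) = m + m*(√2*√1) = m + m*(√2*1) = m + m*√2)
k(G) = -3*G*(1 + √2)
495 + k(1)*(-398) = 495 - 3*1*(1 + √2)*(-398) = 495 + (-3 - 3*√2)*(-398) = 495 + (1194 + 1194*√2) = 1689 + 1194*√2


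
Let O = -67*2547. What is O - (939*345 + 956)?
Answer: -495560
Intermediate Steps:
O = -170649
O - (939*345 + 956) = -170649 - (939*345 + 956) = -170649 - (323955 + 956) = -170649 - 1*324911 = -170649 - 324911 = -495560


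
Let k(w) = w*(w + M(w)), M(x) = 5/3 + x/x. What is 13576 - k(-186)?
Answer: -20524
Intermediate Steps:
M(x) = 8/3 (M(x) = 5*(⅓) + 1 = 5/3 + 1 = 8/3)
k(w) = w*(8/3 + w) (k(w) = w*(w + 8/3) = w*(8/3 + w))
13576 - k(-186) = 13576 - (-186)*(8 + 3*(-186))/3 = 13576 - (-186)*(8 - 558)/3 = 13576 - (-186)*(-550)/3 = 13576 - 1*34100 = 13576 - 34100 = -20524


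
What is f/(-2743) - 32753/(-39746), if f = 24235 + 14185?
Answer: -205314263/15574754 ≈ -13.183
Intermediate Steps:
f = 38420
f/(-2743) - 32753/(-39746) = 38420/(-2743) - 32753/(-39746) = 38420*(-1/2743) - 32753*(-1/39746) = -38420/2743 + 4679/5678 = -205314263/15574754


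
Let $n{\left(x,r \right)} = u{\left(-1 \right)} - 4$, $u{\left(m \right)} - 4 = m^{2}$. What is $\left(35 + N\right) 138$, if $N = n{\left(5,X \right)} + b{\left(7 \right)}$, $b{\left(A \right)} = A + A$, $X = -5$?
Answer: $6900$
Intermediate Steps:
$u{\left(m \right)} = 4 + m^{2}$
$b{\left(A \right)} = 2 A$
$n{\left(x,r \right)} = 1$ ($n{\left(x,r \right)} = \left(4 + \left(-1\right)^{2}\right) - 4 = \left(4 + 1\right) - 4 = 5 - 4 = 1$)
$N = 15$ ($N = 1 + 2 \cdot 7 = 1 + 14 = 15$)
$\left(35 + N\right) 138 = \left(35 + 15\right) 138 = 50 \cdot 138 = 6900$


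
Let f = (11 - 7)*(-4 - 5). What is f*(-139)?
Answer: 5004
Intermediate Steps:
f = -36 (f = 4*(-9) = -36)
f*(-139) = -36*(-139) = 5004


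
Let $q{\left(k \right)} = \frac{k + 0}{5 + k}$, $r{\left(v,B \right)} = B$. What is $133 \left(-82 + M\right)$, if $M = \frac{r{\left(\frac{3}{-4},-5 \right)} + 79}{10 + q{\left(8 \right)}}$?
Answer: $- \frac{688541}{69} \approx -9978.9$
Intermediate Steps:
$q{\left(k \right)} = \frac{k}{5 + k}$
$M = \frac{481}{69}$ ($M = \frac{-5 + 79}{10 + \frac{8}{5 + 8}} = \frac{74}{10 + \frac{8}{13}} = \frac{74}{\frac{138}{13}} = 74 \cdot \frac{13}{138} = \frac{481}{69} \approx 6.971$)
$133 \left(-82 + M\right) = 133 \left(-82 + \frac{481}{69}\right) = 133 \left(- \frac{5177}{69}\right) = - \frac{688541}{69}$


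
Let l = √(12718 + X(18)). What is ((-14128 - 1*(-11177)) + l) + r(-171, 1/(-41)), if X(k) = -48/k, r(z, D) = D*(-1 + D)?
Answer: -4960589/1681 + √114438/3 ≈ -2838.2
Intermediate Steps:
l = √114438/3 (l = √(12718 - 48/18) = √(12718 - 48*1/18) = √(12718 - 8/3) = √(38146/3) = √114438/3 ≈ 112.76)
((-14128 - 1*(-11177)) + l) + r(-171, 1/(-41)) = ((-14128 - 1*(-11177)) + √114438/3) + (-1 + 1/(-41))/(-41) = ((-14128 + 11177) + √114438/3) - (-1 - 1/41)/41 = (-2951 + √114438/3) - 1/41*(-42/41) = (-2951 + √114438/3) + 42/1681 = -4960589/1681 + √114438/3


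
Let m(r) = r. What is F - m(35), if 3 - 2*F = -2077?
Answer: 1005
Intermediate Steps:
F = 1040 (F = 3/2 - ½*(-2077) = 3/2 + 2077/2 = 1040)
F - m(35) = 1040 - 1*35 = 1040 - 35 = 1005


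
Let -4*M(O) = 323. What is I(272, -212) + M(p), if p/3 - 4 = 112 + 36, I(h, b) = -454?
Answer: -2139/4 ≈ -534.75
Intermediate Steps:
p = 456 (p = 12 + 3*(112 + 36) = 12 + 3*148 = 12 + 444 = 456)
M(O) = -323/4 (M(O) = -1/4*323 = -323/4)
I(272, -212) + M(p) = -454 - 323/4 = -2139/4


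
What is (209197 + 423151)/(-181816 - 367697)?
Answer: -632348/549513 ≈ -1.1507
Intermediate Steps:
(209197 + 423151)/(-181816 - 367697) = 632348/(-549513) = 632348*(-1/549513) = -632348/549513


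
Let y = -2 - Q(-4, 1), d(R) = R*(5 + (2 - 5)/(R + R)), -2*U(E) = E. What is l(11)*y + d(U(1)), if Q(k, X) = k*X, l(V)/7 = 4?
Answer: 52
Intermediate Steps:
U(E) = -E/2
l(V) = 28 (l(V) = 7*4 = 28)
Q(k, X) = X*k
d(R) = R*(5 - 3/(2*R)) (d(R) = R*(5 - 3*1/(2*R)) = R*(5 - 3/(2*R)))
y = 2 (y = -2 - (-4) = -2 - 1*(-4) = -2 + 4 = 2)
l(11)*y + d(U(1)) = 28*2 + (-3/2 + 5*(-½*1)) = 56 + (-3/2 + 5*(-½)) = 56 + (-3/2 - 5/2) = 56 - 4 = 52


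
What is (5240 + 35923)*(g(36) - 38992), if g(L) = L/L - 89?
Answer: -1608650040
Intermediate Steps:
g(L) = -88 (g(L) = 1 - 89 = -88)
(5240 + 35923)*(g(36) - 38992) = (5240 + 35923)*(-88 - 38992) = 41163*(-39080) = -1608650040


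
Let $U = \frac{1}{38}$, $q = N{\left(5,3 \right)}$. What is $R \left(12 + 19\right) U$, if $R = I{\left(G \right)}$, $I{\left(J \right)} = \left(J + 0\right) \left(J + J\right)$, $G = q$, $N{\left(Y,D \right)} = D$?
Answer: $\frac{279}{19} \approx 14.684$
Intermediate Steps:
$q = 3$
$G = 3$
$U = \frac{1}{38} \approx 0.026316$
$I{\left(J \right)} = 2 J^{2}$ ($I{\left(J \right)} = J 2 J = 2 J^{2}$)
$R = 18$ ($R = 2 \cdot 3^{2} = 2 \cdot 9 = 18$)
$R \left(12 + 19\right) U = 18 \left(12 + 19\right) \frac{1}{38} = 18 \cdot 31 \cdot \frac{1}{38} = 558 \cdot \frac{1}{38} = \frac{279}{19}$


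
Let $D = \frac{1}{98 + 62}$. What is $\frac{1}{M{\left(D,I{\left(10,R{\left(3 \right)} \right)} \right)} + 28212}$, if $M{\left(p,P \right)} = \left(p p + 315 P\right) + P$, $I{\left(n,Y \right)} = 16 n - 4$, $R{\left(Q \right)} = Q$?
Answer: $\frac{25600}{1984204801} \approx 1.2902 \cdot 10^{-5}$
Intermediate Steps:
$D = \frac{1}{160} \approx 0.00625$
$I{\left(n,Y \right)} = -4 + 16 n$
$M{\left(p,P \right)} = p^{2} + 316 P$ ($M{\left(p,P \right)} = \left(p^{2} + 315 P\right) + P = p^{2} + 316 P$)
$\frac{1}{M{\left(D,I{\left(10,R{\left(3 \right)} \right)} \right)} + 28212} = \frac{1}{\left(\left(\frac{1}{160}\right)^{2} + 316 \left(-4 + 16 \cdot 10\right)\right) + 28212} = \frac{1}{\left(\frac{1}{25600} + 316 \left(-4 + 160\right)\right) + 28212} = \frac{1}{\left(\frac{1}{25600} + 316 \cdot 156\right) + 28212} = \frac{1}{\left(\frac{1}{25600} + 49296\right) + 28212} = \frac{1}{\frac{1261977601}{25600} + 28212} = \frac{1}{\frac{1984204801}{25600}} = \frac{25600}{1984204801}$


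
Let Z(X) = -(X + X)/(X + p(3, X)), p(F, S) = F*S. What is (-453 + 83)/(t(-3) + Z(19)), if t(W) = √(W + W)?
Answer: 148/5 + 296*I*√6/5 ≈ 29.6 + 145.01*I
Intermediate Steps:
t(W) = √2*√W (t(W) = √(2*W) = √2*√W)
Z(X) = -½ (Z(X) = -(X + X)/(X + 3*X) = -2*X/(4*X) = -2*X*1/(4*X) = -1*½ = -½)
(-453 + 83)/(t(-3) + Z(19)) = (-453 + 83)/(√2*√(-3) - ½) = -370/(√2*(I*√3) - ½) = -370/(I*√6 - ½) = -370/(-½ + I*√6)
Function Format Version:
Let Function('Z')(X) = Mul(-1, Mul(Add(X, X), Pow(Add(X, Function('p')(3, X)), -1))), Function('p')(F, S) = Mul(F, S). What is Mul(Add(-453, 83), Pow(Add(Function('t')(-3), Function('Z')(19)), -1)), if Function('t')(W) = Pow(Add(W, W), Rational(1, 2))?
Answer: Add(Rational(148, 5), Mul(Rational(296, 5), I, Pow(6, Rational(1, 2)))) ≈ Add(29.600, Mul(145.01, I))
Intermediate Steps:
Function('t')(W) = Mul(Pow(2, Rational(1, 2)), Pow(W, Rational(1, 2))) (Function('t')(W) = Pow(Mul(2, W), Rational(1, 2)) = Mul(Pow(2, Rational(1, 2)), Pow(W, Rational(1, 2))))
Function('Z')(X) = Rational(-1, 2) (Function('Z')(X) = Mul(-1, Mul(Add(X, X), Pow(Add(X, Mul(3, X)), -1))) = Mul(-1, Mul(Mul(2, X), Pow(Mul(4, X), -1))) = Mul(-1, Mul(Mul(2, X), Mul(Rational(1, 4), Pow(X, -1)))) = Mul(-1, Rational(1, 2)) = Rational(-1, 2))
Mul(Add(-453, 83), Pow(Add(Function('t')(-3), Function('Z')(19)), -1)) = Mul(Add(-453, 83), Pow(Add(Mul(Pow(2, Rational(1, 2)), Pow(-3, Rational(1, 2))), Rational(-1, 2)), -1)) = Mul(-370, Pow(Add(Mul(Pow(2, Rational(1, 2)), Mul(I, Pow(3, Rational(1, 2)))), Rational(-1, 2)), -1)) = Mul(-370, Pow(Add(Mul(I, Pow(6, Rational(1, 2))), Rational(-1, 2)), -1)) = Mul(-370, Pow(Add(Rational(-1, 2), Mul(I, Pow(6, Rational(1, 2)))), -1))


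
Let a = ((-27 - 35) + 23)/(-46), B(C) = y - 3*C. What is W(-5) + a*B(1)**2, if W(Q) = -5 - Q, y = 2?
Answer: 39/46 ≈ 0.84783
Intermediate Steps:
B(C) = 2 - 3*C
a = 39/46 (a = (-62 + 23)*(-1/46) = -39*(-1/46) = 39/46 ≈ 0.84783)
W(-5) + a*B(1)**2 = (-5 - 1*(-5)) + 39*(2 - 3*1)**2/46 = (-5 + 5) + 39*(2 - 3)**2/46 = 0 + (39/46)*(-1)**2 = 0 + (39/46)*1 = 0 + 39/46 = 39/46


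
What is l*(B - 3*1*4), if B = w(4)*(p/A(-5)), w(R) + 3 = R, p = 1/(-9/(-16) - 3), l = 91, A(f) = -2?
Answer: -3220/3 ≈ -1073.3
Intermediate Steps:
p = -16/39 (p = 1/(-9*(-1/16) - 3) = 1/(9/16 - 3) = 1/(-39/16) = -16/39 ≈ -0.41026)
w(R) = -3 + R
B = 8/39 (B = (-3 + 4)*(-16/39/(-2)) = 1*(-16/39*(-½)) = 1*(8/39) = 8/39 ≈ 0.20513)
l*(B - 3*1*4) = 91*(8/39 - 3*1*4) = 91*(8/39 - 3*4) = 91*(8/39 - 12) = 91*(-460/39) = -3220/3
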